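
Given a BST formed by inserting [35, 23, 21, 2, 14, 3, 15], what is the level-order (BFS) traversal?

Tree insertion order: [35, 23, 21, 2, 14, 3, 15]
Tree (level-order array): [35, 23, None, 21, None, 2, None, None, 14, 3, 15]
BFS from the root, enqueuing left then right child of each popped node:
  queue [35] -> pop 35, enqueue [23], visited so far: [35]
  queue [23] -> pop 23, enqueue [21], visited so far: [35, 23]
  queue [21] -> pop 21, enqueue [2], visited so far: [35, 23, 21]
  queue [2] -> pop 2, enqueue [14], visited so far: [35, 23, 21, 2]
  queue [14] -> pop 14, enqueue [3, 15], visited so far: [35, 23, 21, 2, 14]
  queue [3, 15] -> pop 3, enqueue [none], visited so far: [35, 23, 21, 2, 14, 3]
  queue [15] -> pop 15, enqueue [none], visited so far: [35, 23, 21, 2, 14, 3, 15]
Result: [35, 23, 21, 2, 14, 3, 15]


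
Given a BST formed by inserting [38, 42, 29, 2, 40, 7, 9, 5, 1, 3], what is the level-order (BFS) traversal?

Tree insertion order: [38, 42, 29, 2, 40, 7, 9, 5, 1, 3]
Tree (level-order array): [38, 29, 42, 2, None, 40, None, 1, 7, None, None, None, None, 5, 9, 3]
BFS from the root, enqueuing left then right child of each popped node:
  queue [38] -> pop 38, enqueue [29, 42], visited so far: [38]
  queue [29, 42] -> pop 29, enqueue [2], visited so far: [38, 29]
  queue [42, 2] -> pop 42, enqueue [40], visited so far: [38, 29, 42]
  queue [2, 40] -> pop 2, enqueue [1, 7], visited so far: [38, 29, 42, 2]
  queue [40, 1, 7] -> pop 40, enqueue [none], visited so far: [38, 29, 42, 2, 40]
  queue [1, 7] -> pop 1, enqueue [none], visited so far: [38, 29, 42, 2, 40, 1]
  queue [7] -> pop 7, enqueue [5, 9], visited so far: [38, 29, 42, 2, 40, 1, 7]
  queue [5, 9] -> pop 5, enqueue [3], visited so far: [38, 29, 42, 2, 40, 1, 7, 5]
  queue [9, 3] -> pop 9, enqueue [none], visited so far: [38, 29, 42, 2, 40, 1, 7, 5, 9]
  queue [3] -> pop 3, enqueue [none], visited so far: [38, 29, 42, 2, 40, 1, 7, 5, 9, 3]
Result: [38, 29, 42, 2, 40, 1, 7, 5, 9, 3]


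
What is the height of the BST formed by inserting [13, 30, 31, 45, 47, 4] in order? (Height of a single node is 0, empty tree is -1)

Insertion order: [13, 30, 31, 45, 47, 4]
Tree (level-order array): [13, 4, 30, None, None, None, 31, None, 45, None, 47]
Compute height bottom-up (empty subtree = -1):
  height(4) = 1 + max(-1, -1) = 0
  height(47) = 1 + max(-1, -1) = 0
  height(45) = 1 + max(-1, 0) = 1
  height(31) = 1 + max(-1, 1) = 2
  height(30) = 1 + max(-1, 2) = 3
  height(13) = 1 + max(0, 3) = 4
Height = 4


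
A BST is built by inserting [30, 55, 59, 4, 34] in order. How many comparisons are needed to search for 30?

Search path for 30: 30
Found: True
Comparisons: 1


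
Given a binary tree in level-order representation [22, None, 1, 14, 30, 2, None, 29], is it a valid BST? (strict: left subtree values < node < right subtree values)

Level-order array: [22, None, 1, 14, 30, 2, None, 29]
Validate using subtree bounds (lo, hi): at each node, require lo < value < hi,
then recurse left with hi=value and right with lo=value.
Preorder trace (stopping at first violation):
  at node 22 with bounds (-inf, +inf): OK
  at node 1 with bounds (22, +inf): VIOLATION
Node 1 violates its bound: not (22 < 1 < +inf).
Result: Not a valid BST


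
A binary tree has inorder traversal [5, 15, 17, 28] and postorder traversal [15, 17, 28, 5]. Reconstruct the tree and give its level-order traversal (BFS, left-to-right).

Inorder:   [5, 15, 17, 28]
Postorder: [15, 17, 28, 5]
Algorithm: postorder visits root last, so walk postorder right-to-left;
each value is the root of the current inorder slice — split it at that
value, recurse on the right subtree first, then the left.
Recursive splits:
  root=5; inorder splits into left=[], right=[15, 17, 28]
  root=28; inorder splits into left=[15, 17], right=[]
  root=17; inorder splits into left=[15], right=[]
  root=15; inorder splits into left=[], right=[]
Reconstructed level-order: [5, 28, 17, 15]


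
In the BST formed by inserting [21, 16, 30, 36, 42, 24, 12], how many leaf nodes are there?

Tree built from: [21, 16, 30, 36, 42, 24, 12]
Tree (level-order array): [21, 16, 30, 12, None, 24, 36, None, None, None, None, None, 42]
Rule: A leaf has 0 children.
Per-node child counts:
  node 21: 2 child(ren)
  node 16: 1 child(ren)
  node 12: 0 child(ren)
  node 30: 2 child(ren)
  node 24: 0 child(ren)
  node 36: 1 child(ren)
  node 42: 0 child(ren)
Matching nodes: [12, 24, 42]
Count of leaf nodes: 3


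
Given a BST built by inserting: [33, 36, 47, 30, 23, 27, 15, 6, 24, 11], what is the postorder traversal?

Tree insertion order: [33, 36, 47, 30, 23, 27, 15, 6, 24, 11]
Tree (level-order array): [33, 30, 36, 23, None, None, 47, 15, 27, None, None, 6, None, 24, None, None, 11]
Postorder traversal: [11, 6, 15, 24, 27, 23, 30, 47, 36, 33]


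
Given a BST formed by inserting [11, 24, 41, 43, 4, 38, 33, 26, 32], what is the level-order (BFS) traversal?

Tree insertion order: [11, 24, 41, 43, 4, 38, 33, 26, 32]
Tree (level-order array): [11, 4, 24, None, None, None, 41, 38, 43, 33, None, None, None, 26, None, None, 32]
BFS from the root, enqueuing left then right child of each popped node:
  queue [11] -> pop 11, enqueue [4, 24], visited so far: [11]
  queue [4, 24] -> pop 4, enqueue [none], visited so far: [11, 4]
  queue [24] -> pop 24, enqueue [41], visited so far: [11, 4, 24]
  queue [41] -> pop 41, enqueue [38, 43], visited so far: [11, 4, 24, 41]
  queue [38, 43] -> pop 38, enqueue [33], visited so far: [11, 4, 24, 41, 38]
  queue [43, 33] -> pop 43, enqueue [none], visited so far: [11, 4, 24, 41, 38, 43]
  queue [33] -> pop 33, enqueue [26], visited so far: [11, 4, 24, 41, 38, 43, 33]
  queue [26] -> pop 26, enqueue [32], visited so far: [11, 4, 24, 41, 38, 43, 33, 26]
  queue [32] -> pop 32, enqueue [none], visited so far: [11, 4, 24, 41, 38, 43, 33, 26, 32]
Result: [11, 4, 24, 41, 38, 43, 33, 26, 32]


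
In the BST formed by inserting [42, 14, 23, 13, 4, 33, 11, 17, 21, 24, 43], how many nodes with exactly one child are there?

Tree built from: [42, 14, 23, 13, 4, 33, 11, 17, 21, 24, 43]
Tree (level-order array): [42, 14, 43, 13, 23, None, None, 4, None, 17, 33, None, 11, None, 21, 24]
Rule: These are nodes with exactly 1 non-null child.
Per-node child counts:
  node 42: 2 child(ren)
  node 14: 2 child(ren)
  node 13: 1 child(ren)
  node 4: 1 child(ren)
  node 11: 0 child(ren)
  node 23: 2 child(ren)
  node 17: 1 child(ren)
  node 21: 0 child(ren)
  node 33: 1 child(ren)
  node 24: 0 child(ren)
  node 43: 0 child(ren)
Matching nodes: [13, 4, 17, 33]
Count of nodes with exactly one child: 4


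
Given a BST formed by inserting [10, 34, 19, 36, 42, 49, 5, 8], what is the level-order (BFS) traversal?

Tree insertion order: [10, 34, 19, 36, 42, 49, 5, 8]
Tree (level-order array): [10, 5, 34, None, 8, 19, 36, None, None, None, None, None, 42, None, 49]
BFS from the root, enqueuing left then right child of each popped node:
  queue [10] -> pop 10, enqueue [5, 34], visited so far: [10]
  queue [5, 34] -> pop 5, enqueue [8], visited so far: [10, 5]
  queue [34, 8] -> pop 34, enqueue [19, 36], visited so far: [10, 5, 34]
  queue [8, 19, 36] -> pop 8, enqueue [none], visited so far: [10, 5, 34, 8]
  queue [19, 36] -> pop 19, enqueue [none], visited so far: [10, 5, 34, 8, 19]
  queue [36] -> pop 36, enqueue [42], visited so far: [10, 5, 34, 8, 19, 36]
  queue [42] -> pop 42, enqueue [49], visited so far: [10, 5, 34, 8, 19, 36, 42]
  queue [49] -> pop 49, enqueue [none], visited so far: [10, 5, 34, 8, 19, 36, 42, 49]
Result: [10, 5, 34, 8, 19, 36, 42, 49]


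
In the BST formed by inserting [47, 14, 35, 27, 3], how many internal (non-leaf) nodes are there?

Tree built from: [47, 14, 35, 27, 3]
Tree (level-order array): [47, 14, None, 3, 35, None, None, 27]
Rule: An internal node has at least one child.
Per-node child counts:
  node 47: 1 child(ren)
  node 14: 2 child(ren)
  node 3: 0 child(ren)
  node 35: 1 child(ren)
  node 27: 0 child(ren)
Matching nodes: [47, 14, 35]
Count of internal (non-leaf) nodes: 3


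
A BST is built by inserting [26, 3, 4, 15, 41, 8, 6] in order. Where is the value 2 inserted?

Starting tree (level order): [26, 3, 41, None, 4, None, None, None, 15, 8, None, 6]
Insertion path: 26 -> 3
Result: insert 2 as left child of 3
Final tree (level order): [26, 3, 41, 2, 4, None, None, None, None, None, 15, 8, None, 6]


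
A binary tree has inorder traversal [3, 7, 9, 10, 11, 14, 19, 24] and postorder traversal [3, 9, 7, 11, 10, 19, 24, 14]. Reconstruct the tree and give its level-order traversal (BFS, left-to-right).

Inorder:   [3, 7, 9, 10, 11, 14, 19, 24]
Postorder: [3, 9, 7, 11, 10, 19, 24, 14]
Algorithm: postorder visits root last, so walk postorder right-to-left;
each value is the root of the current inorder slice — split it at that
value, recurse on the right subtree first, then the left.
Recursive splits:
  root=14; inorder splits into left=[3, 7, 9, 10, 11], right=[19, 24]
  root=24; inorder splits into left=[19], right=[]
  root=19; inorder splits into left=[], right=[]
  root=10; inorder splits into left=[3, 7, 9], right=[11]
  root=11; inorder splits into left=[], right=[]
  root=7; inorder splits into left=[3], right=[9]
  root=9; inorder splits into left=[], right=[]
  root=3; inorder splits into left=[], right=[]
Reconstructed level-order: [14, 10, 24, 7, 11, 19, 3, 9]


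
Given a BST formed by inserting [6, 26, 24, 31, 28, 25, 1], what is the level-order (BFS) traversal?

Tree insertion order: [6, 26, 24, 31, 28, 25, 1]
Tree (level-order array): [6, 1, 26, None, None, 24, 31, None, 25, 28]
BFS from the root, enqueuing left then right child of each popped node:
  queue [6] -> pop 6, enqueue [1, 26], visited so far: [6]
  queue [1, 26] -> pop 1, enqueue [none], visited so far: [6, 1]
  queue [26] -> pop 26, enqueue [24, 31], visited so far: [6, 1, 26]
  queue [24, 31] -> pop 24, enqueue [25], visited so far: [6, 1, 26, 24]
  queue [31, 25] -> pop 31, enqueue [28], visited so far: [6, 1, 26, 24, 31]
  queue [25, 28] -> pop 25, enqueue [none], visited so far: [6, 1, 26, 24, 31, 25]
  queue [28] -> pop 28, enqueue [none], visited so far: [6, 1, 26, 24, 31, 25, 28]
Result: [6, 1, 26, 24, 31, 25, 28]


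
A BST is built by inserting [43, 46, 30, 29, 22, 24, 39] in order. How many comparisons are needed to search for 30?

Search path for 30: 43 -> 30
Found: True
Comparisons: 2


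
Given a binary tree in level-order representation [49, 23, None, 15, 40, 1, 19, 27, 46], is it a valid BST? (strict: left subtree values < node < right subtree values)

Level-order array: [49, 23, None, 15, 40, 1, 19, 27, 46]
Validate using subtree bounds (lo, hi): at each node, require lo < value < hi,
then recurse left with hi=value and right with lo=value.
Preorder trace (stopping at first violation):
  at node 49 with bounds (-inf, +inf): OK
  at node 23 with bounds (-inf, 49): OK
  at node 15 with bounds (-inf, 23): OK
  at node 1 with bounds (-inf, 15): OK
  at node 19 with bounds (15, 23): OK
  at node 40 with bounds (23, 49): OK
  at node 27 with bounds (23, 40): OK
  at node 46 with bounds (40, 49): OK
No violation found at any node.
Result: Valid BST


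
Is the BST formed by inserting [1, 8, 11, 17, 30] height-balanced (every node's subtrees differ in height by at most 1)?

Tree (level-order array): [1, None, 8, None, 11, None, 17, None, 30]
Definition: a tree is height-balanced if, at every node, |h(left) - h(right)| <= 1 (empty subtree has height -1).
Bottom-up per-node check:
  node 30: h_left=-1, h_right=-1, diff=0 [OK], height=0
  node 17: h_left=-1, h_right=0, diff=1 [OK], height=1
  node 11: h_left=-1, h_right=1, diff=2 [FAIL (|-1-1|=2 > 1)], height=2
  node 8: h_left=-1, h_right=2, diff=3 [FAIL (|-1-2|=3 > 1)], height=3
  node 1: h_left=-1, h_right=3, diff=4 [FAIL (|-1-3|=4 > 1)], height=4
Node 11 violates the condition: |-1 - 1| = 2 > 1.
Result: Not balanced


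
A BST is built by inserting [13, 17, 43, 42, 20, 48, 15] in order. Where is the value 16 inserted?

Starting tree (level order): [13, None, 17, 15, 43, None, None, 42, 48, 20]
Insertion path: 13 -> 17 -> 15
Result: insert 16 as right child of 15
Final tree (level order): [13, None, 17, 15, 43, None, 16, 42, 48, None, None, 20]


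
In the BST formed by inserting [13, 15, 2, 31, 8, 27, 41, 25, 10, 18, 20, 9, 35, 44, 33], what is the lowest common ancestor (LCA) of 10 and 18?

Tree insertion order: [13, 15, 2, 31, 8, 27, 41, 25, 10, 18, 20, 9, 35, 44, 33]
Tree (level-order array): [13, 2, 15, None, 8, None, 31, None, 10, 27, 41, 9, None, 25, None, 35, 44, None, None, 18, None, 33, None, None, None, None, 20]
In a BST, the LCA of p=10, q=18 is the first node v on the
root-to-leaf path with p <= v <= q (go left if both < v, right if both > v).
Walk from root:
  at 13: 10 <= 13 <= 18, this is the LCA
LCA = 13


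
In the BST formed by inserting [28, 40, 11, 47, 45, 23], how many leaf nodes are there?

Tree built from: [28, 40, 11, 47, 45, 23]
Tree (level-order array): [28, 11, 40, None, 23, None, 47, None, None, 45]
Rule: A leaf has 0 children.
Per-node child counts:
  node 28: 2 child(ren)
  node 11: 1 child(ren)
  node 23: 0 child(ren)
  node 40: 1 child(ren)
  node 47: 1 child(ren)
  node 45: 0 child(ren)
Matching nodes: [23, 45]
Count of leaf nodes: 2


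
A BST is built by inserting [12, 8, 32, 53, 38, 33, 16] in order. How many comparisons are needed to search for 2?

Search path for 2: 12 -> 8
Found: False
Comparisons: 2


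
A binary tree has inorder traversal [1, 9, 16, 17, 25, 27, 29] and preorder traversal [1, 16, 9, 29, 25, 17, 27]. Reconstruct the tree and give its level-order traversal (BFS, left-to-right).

Inorder:  [1, 9, 16, 17, 25, 27, 29]
Preorder: [1, 16, 9, 29, 25, 17, 27]
Algorithm: preorder visits root first, so consume preorder in order;
for each root, split the current inorder slice at that value into
left-subtree inorder and right-subtree inorder, then recurse.
Recursive splits:
  root=1; inorder splits into left=[], right=[9, 16, 17, 25, 27, 29]
  root=16; inorder splits into left=[9], right=[17, 25, 27, 29]
  root=9; inorder splits into left=[], right=[]
  root=29; inorder splits into left=[17, 25, 27], right=[]
  root=25; inorder splits into left=[17], right=[27]
  root=17; inorder splits into left=[], right=[]
  root=27; inorder splits into left=[], right=[]
Reconstructed level-order: [1, 16, 9, 29, 25, 17, 27]


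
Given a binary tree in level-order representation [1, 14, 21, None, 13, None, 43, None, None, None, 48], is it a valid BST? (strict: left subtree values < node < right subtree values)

Level-order array: [1, 14, 21, None, 13, None, 43, None, None, None, 48]
Validate using subtree bounds (lo, hi): at each node, require lo < value < hi,
then recurse left with hi=value and right with lo=value.
Preorder trace (stopping at first violation):
  at node 1 with bounds (-inf, +inf): OK
  at node 14 with bounds (-inf, 1): VIOLATION
Node 14 violates its bound: not (-inf < 14 < 1).
Result: Not a valid BST


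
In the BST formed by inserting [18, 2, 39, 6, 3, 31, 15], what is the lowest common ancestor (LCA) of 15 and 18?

Tree insertion order: [18, 2, 39, 6, 3, 31, 15]
Tree (level-order array): [18, 2, 39, None, 6, 31, None, 3, 15]
In a BST, the LCA of p=15, q=18 is the first node v on the
root-to-leaf path with p <= v <= q (go left if both < v, right if both > v).
Walk from root:
  at 18: 15 <= 18 <= 18, this is the LCA
LCA = 18


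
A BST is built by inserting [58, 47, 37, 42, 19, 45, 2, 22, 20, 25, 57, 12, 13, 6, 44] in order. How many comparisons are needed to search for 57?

Search path for 57: 58 -> 47 -> 57
Found: True
Comparisons: 3


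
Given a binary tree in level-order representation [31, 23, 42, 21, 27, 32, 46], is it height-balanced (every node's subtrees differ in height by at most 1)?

Tree (level-order array): [31, 23, 42, 21, 27, 32, 46]
Definition: a tree is height-balanced if, at every node, |h(left) - h(right)| <= 1 (empty subtree has height -1).
Bottom-up per-node check:
  node 21: h_left=-1, h_right=-1, diff=0 [OK], height=0
  node 27: h_left=-1, h_right=-1, diff=0 [OK], height=0
  node 23: h_left=0, h_right=0, diff=0 [OK], height=1
  node 32: h_left=-1, h_right=-1, diff=0 [OK], height=0
  node 46: h_left=-1, h_right=-1, diff=0 [OK], height=0
  node 42: h_left=0, h_right=0, diff=0 [OK], height=1
  node 31: h_left=1, h_right=1, diff=0 [OK], height=2
All nodes satisfy the balance condition.
Result: Balanced


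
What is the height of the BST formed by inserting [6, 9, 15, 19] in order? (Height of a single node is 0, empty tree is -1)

Insertion order: [6, 9, 15, 19]
Tree (level-order array): [6, None, 9, None, 15, None, 19]
Compute height bottom-up (empty subtree = -1):
  height(19) = 1 + max(-1, -1) = 0
  height(15) = 1 + max(-1, 0) = 1
  height(9) = 1 + max(-1, 1) = 2
  height(6) = 1 + max(-1, 2) = 3
Height = 3


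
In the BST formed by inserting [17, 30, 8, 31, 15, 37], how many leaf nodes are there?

Tree built from: [17, 30, 8, 31, 15, 37]
Tree (level-order array): [17, 8, 30, None, 15, None, 31, None, None, None, 37]
Rule: A leaf has 0 children.
Per-node child counts:
  node 17: 2 child(ren)
  node 8: 1 child(ren)
  node 15: 0 child(ren)
  node 30: 1 child(ren)
  node 31: 1 child(ren)
  node 37: 0 child(ren)
Matching nodes: [15, 37]
Count of leaf nodes: 2


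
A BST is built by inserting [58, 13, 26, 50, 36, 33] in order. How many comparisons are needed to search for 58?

Search path for 58: 58
Found: True
Comparisons: 1


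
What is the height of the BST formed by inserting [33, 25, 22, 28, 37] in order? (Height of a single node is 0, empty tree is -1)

Insertion order: [33, 25, 22, 28, 37]
Tree (level-order array): [33, 25, 37, 22, 28]
Compute height bottom-up (empty subtree = -1):
  height(22) = 1 + max(-1, -1) = 0
  height(28) = 1 + max(-1, -1) = 0
  height(25) = 1 + max(0, 0) = 1
  height(37) = 1 + max(-1, -1) = 0
  height(33) = 1 + max(1, 0) = 2
Height = 2


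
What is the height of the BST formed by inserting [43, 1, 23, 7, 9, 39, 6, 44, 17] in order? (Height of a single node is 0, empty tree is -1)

Insertion order: [43, 1, 23, 7, 9, 39, 6, 44, 17]
Tree (level-order array): [43, 1, 44, None, 23, None, None, 7, 39, 6, 9, None, None, None, None, None, 17]
Compute height bottom-up (empty subtree = -1):
  height(6) = 1 + max(-1, -1) = 0
  height(17) = 1 + max(-1, -1) = 0
  height(9) = 1 + max(-1, 0) = 1
  height(7) = 1 + max(0, 1) = 2
  height(39) = 1 + max(-1, -1) = 0
  height(23) = 1 + max(2, 0) = 3
  height(1) = 1 + max(-1, 3) = 4
  height(44) = 1 + max(-1, -1) = 0
  height(43) = 1 + max(4, 0) = 5
Height = 5


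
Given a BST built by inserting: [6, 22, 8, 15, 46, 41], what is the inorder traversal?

Tree insertion order: [6, 22, 8, 15, 46, 41]
Tree (level-order array): [6, None, 22, 8, 46, None, 15, 41]
Inorder traversal: [6, 8, 15, 22, 41, 46]


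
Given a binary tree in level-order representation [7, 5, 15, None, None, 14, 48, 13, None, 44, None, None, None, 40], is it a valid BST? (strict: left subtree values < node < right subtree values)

Level-order array: [7, 5, 15, None, None, 14, 48, 13, None, 44, None, None, None, 40]
Validate using subtree bounds (lo, hi): at each node, require lo < value < hi,
then recurse left with hi=value and right with lo=value.
Preorder trace (stopping at first violation):
  at node 7 with bounds (-inf, +inf): OK
  at node 5 with bounds (-inf, 7): OK
  at node 15 with bounds (7, +inf): OK
  at node 14 with bounds (7, 15): OK
  at node 13 with bounds (7, 14): OK
  at node 48 with bounds (15, +inf): OK
  at node 44 with bounds (15, 48): OK
  at node 40 with bounds (15, 44): OK
No violation found at any node.
Result: Valid BST


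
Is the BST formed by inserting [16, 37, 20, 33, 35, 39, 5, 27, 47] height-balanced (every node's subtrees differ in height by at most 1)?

Tree (level-order array): [16, 5, 37, None, None, 20, 39, None, 33, None, 47, 27, 35]
Definition: a tree is height-balanced if, at every node, |h(left) - h(right)| <= 1 (empty subtree has height -1).
Bottom-up per-node check:
  node 5: h_left=-1, h_right=-1, diff=0 [OK], height=0
  node 27: h_left=-1, h_right=-1, diff=0 [OK], height=0
  node 35: h_left=-1, h_right=-1, diff=0 [OK], height=0
  node 33: h_left=0, h_right=0, diff=0 [OK], height=1
  node 20: h_left=-1, h_right=1, diff=2 [FAIL (|-1-1|=2 > 1)], height=2
  node 47: h_left=-1, h_right=-1, diff=0 [OK], height=0
  node 39: h_left=-1, h_right=0, diff=1 [OK], height=1
  node 37: h_left=2, h_right=1, diff=1 [OK], height=3
  node 16: h_left=0, h_right=3, diff=3 [FAIL (|0-3|=3 > 1)], height=4
Node 20 violates the condition: |-1 - 1| = 2 > 1.
Result: Not balanced


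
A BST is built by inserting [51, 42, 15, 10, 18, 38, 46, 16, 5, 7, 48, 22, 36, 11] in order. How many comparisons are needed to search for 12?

Search path for 12: 51 -> 42 -> 15 -> 10 -> 11
Found: False
Comparisons: 5


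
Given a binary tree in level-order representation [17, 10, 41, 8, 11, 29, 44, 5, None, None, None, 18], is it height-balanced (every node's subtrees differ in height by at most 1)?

Tree (level-order array): [17, 10, 41, 8, 11, 29, 44, 5, None, None, None, 18]
Definition: a tree is height-balanced if, at every node, |h(left) - h(right)| <= 1 (empty subtree has height -1).
Bottom-up per-node check:
  node 5: h_left=-1, h_right=-1, diff=0 [OK], height=0
  node 8: h_left=0, h_right=-1, diff=1 [OK], height=1
  node 11: h_left=-1, h_right=-1, diff=0 [OK], height=0
  node 10: h_left=1, h_right=0, diff=1 [OK], height=2
  node 18: h_left=-1, h_right=-1, diff=0 [OK], height=0
  node 29: h_left=0, h_right=-1, diff=1 [OK], height=1
  node 44: h_left=-1, h_right=-1, diff=0 [OK], height=0
  node 41: h_left=1, h_right=0, diff=1 [OK], height=2
  node 17: h_left=2, h_right=2, diff=0 [OK], height=3
All nodes satisfy the balance condition.
Result: Balanced


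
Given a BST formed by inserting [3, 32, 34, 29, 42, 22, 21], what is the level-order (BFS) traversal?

Tree insertion order: [3, 32, 34, 29, 42, 22, 21]
Tree (level-order array): [3, None, 32, 29, 34, 22, None, None, 42, 21]
BFS from the root, enqueuing left then right child of each popped node:
  queue [3] -> pop 3, enqueue [32], visited so far: [3]
  queue [32] -> pop 32, enqueue [29, 34], visited so far: [3, 32]
  queue [29, 34] -> pop 29, enqueue [22], visited so far: [3, 32, 29]
  queue [34, 22] -> pop 34, enqueue [42], visited so far: [3, 32, 29, 34]
  queue [22, 42] -> pop 22, enqueue [21], visited so far: [3, 32, 29, 34, 22]
  queue [42, 21] -> pop 42, enqueue [none], visited so far: [3, 32, 29, 34, 22, 42]
  queue [21] -> pop 21, enqueue [none], visited so far: [3, 32, 29, 34, 22, 42, 21]
Result: [3, 32, 29, 34, 22, 42, 21]


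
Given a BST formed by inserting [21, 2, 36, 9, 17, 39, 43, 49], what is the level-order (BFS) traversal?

Tree insertion order: [21, 2, 36, 9, 17, 39, 43, 49]
Tree (level-order array): [21, 2, 36, None, 9, None, 39, None, 17, None, 43, None, None, None, 49]
BFS from the root, enqueuing left then right child of each popped node:
  queue [21] -> pop 21, enqueue [2, 36], visited so far: [21]
  queue [2, 36] -> pop 2, enqueue [9], visited so far: [21, 2]
  queue [36, 9] -> pop 36, enqueue [39], visited so far: [21, 2, 36]
  queue [9, 39] -> pop 9, enqueue [17], visited so far: [21, 2, 36, 9]
  queue [39, 17] -> pop 39, enqueue [43], visited so far: [21, 2, 36, 9, 39]
  queue [17, 43] -> pop 17, enqueue [none], visited so far: [21, 2, 36, 9, 39, 17]
  queue [43] -> pop 43, enqueue [49], visited so far: [21, 2, 36, 9, 39, 17, 43]
  queue [49] -> pop 49, enqueue [none], visited so far: [21, 2, 36, 9, 39, 17, 43, 49]
Result: [21, 2, 36, 9, 39, 17, 43, 49]


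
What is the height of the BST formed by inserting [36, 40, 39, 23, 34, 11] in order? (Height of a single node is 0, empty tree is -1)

Insertion order: [36, 40, 39, 23, 34, 11]
Tree (level-order array): [36, 23, 40, 11, 34, 39]
Compute height bottom-up (empty subtree = -1):
  height(11) = 1 + max(-1, -1) = 0
  height(34) = 1 + max(-1, -1) = 0
  height(23) = 1 + max(0, 0) = 1
  height(39) = 1 + max(-1, -1) = 0
  height(40) = 1 + max(0, -1) = 1
  height(36) = 1 + max(1, 1) = 2
Height = 2


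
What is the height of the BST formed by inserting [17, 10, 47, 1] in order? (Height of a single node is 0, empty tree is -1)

Insertion order: [17, 10, 47, 1]
Tree (level-order array): [17, 10, 47, 1]
Compute height bottom-up (empty subtree = -1):
  height(1) = 1 + max(-1, -1) = 0
  height(10) = 1 + max(0, -1) = 1
  height(47) = 1 + max(-1, -1) = 0
  height(17) = 1 + max(1, 0) = 2
Height = 2


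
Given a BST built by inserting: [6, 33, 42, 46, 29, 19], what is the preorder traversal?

Tree insertion order: [6, 33, 42, 46, 29, 19]
Tree (level-order array): [6, None, 33, 29, 42, 19, None, None, 46]
Preorder traversal: [6, 33, 29, 19, 42, 46]


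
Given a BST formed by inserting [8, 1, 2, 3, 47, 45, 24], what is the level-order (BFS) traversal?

Tree insertion order: [8, 1, 2, 3, 47, 45, 24]
Tree (level-order array): [8, 1, 47, None, 2, 45, None, None, 3, 24]
BFS from the root, enqueuing left then right child of each popped node:
  queue [8] -> pop 8, enqueue [1, 47], visited so far: [8]
  queue [1, 47] -> pop 1, enqueue [2], visited so far: [8, 1]
  queue [47, 2] -> pop 47, enqueue [45], visited so far: [8, 1, 47]
  queue [2, 45] -> pop 2, enqueue [3], visited so far: [8, 1, 47, 2]
  queue [45, 3] -> pop 45, enqueue [24], visited so far: [8, 1, 47, 2, 45]
  queue [3, 24] -> pop 3, enqueue [none], visited so far: [8, 1, 47, 2, 45, 3]
  queue [24] -> pop 24, enqueue [none], visited so far: [8, 1, 47, 2, 45, 3, 24]
Result: [8, 1, 47, 2, 45, 3, 24]


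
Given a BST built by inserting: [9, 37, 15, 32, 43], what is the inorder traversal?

Tree insertion order: [9, 37, 15, 32, 43]
Tree (level-order array): [9, None, 37, 15, 43, None, 32]
Inorder traversal: [9, 15, 32, 37, 43]


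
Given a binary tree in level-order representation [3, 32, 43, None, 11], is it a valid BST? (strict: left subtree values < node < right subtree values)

Level-order array: [3, 32, 43, None, 11]
Validate using subtree bounds (lo, hi): at each node, require lo < value < hi,
then recurse left with hi=value and right with lo=value.
Preorder trace (stopping at first violation):
  at node 3 with bounds (-inf, +inf): OK
  at node 32 with bounds (-inf, 3): VIOLATION
Node 32 violates its bound: not (-inf < 32 < 3).
Result: Not a valid BST


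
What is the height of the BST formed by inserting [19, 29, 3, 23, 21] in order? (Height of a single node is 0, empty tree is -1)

Insertion order: [19, 29, 3, 23, 21]
Tree (level-order array): [19, 3, 29, None, None, 23, None, 21]
Compute height bottom-up (empty subtree = -1):
  height(3) = 1 + max(-1, -1) = 0
  height(21) = 1 + max(-1, -1) = 0
  height(23) = 1 + max(0, -1) = 1
  height(29) = 1 + max(1, -1) = 2
  height(19) = 1 + max(0, 2) = 3
Height = 3


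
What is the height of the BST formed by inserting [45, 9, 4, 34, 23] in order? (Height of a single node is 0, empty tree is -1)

Insertion order: [45, 9, 4, 34, 23]
Tree (level-order array): [45, 9, None, 4, 34, None, None, 23]
Compute height bottom-up (empty subtree = -1):
  height(4) = 1 + max(-1, -1) = 0
  height(23) = 1 + max(-1, -1) = 0
  height(34) = 1 + max(0, -1) = 1
  height(9) = 1 + max(0, 1) = 2
  height(45) = 1 + max(2, -1) = 3
Height = 3


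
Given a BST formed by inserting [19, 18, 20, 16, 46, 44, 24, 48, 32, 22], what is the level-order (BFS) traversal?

Tree insertion order: [19, 18, 20, 16, 46, 44, 24, 48, 32, 22]
Tree (level-order array): [19, 18, 20, 16, None, None, 46, None, None, 44, 48, 24, None, None, None, 22, 32]
BFS from the root, enqueuing left then right child of each popped node:
  queue [19] -> pop 19, enqueue [18, 20], visited so far: [19]
  queue [18, 20] -> pop 18, enqueue [16], visited so far: [19, 18]
  queue [20, 16] -> pop 20, enqueue [46], visited so far: [19, 18, 20]
  queue [16, 46] -> pop 16, enqueue [none], visited so far: [19, 18, 20, 16]
  queue [46] -> pop 46, enqueue [44, 48], visited so far: [19, 18, 20, 16, 46]
  queue [44, 48] -> pop 44, enqueue [24], visited so far: [19, 18, 20, 16, 46, 44]
  queue [48, 24] -> pop 48, enqueue [none], visited so far: [19, 18, 20, 16, 46, 44, 48]
  queue [24] -> pop 24, enqueue [22, 32], visited so far: [19, 18, 20, 16, 46, 44, 48, 24]
  queue [22, 32] -> pop 22, enqueue [none], visited so far: [19, 18, 20, 16, 46, 44, 48, 24, 22]
  queue [32] -> pop 32, enqueue [none], visited so far: [19, 18, 20, 16, 46, 44, 48, 24, 22, 32]
Result: [19, 18, 20, 16, 46, 44, 48, 24, 22, 32]


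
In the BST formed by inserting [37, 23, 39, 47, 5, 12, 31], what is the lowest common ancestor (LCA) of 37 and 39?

Tree insertion order: [37, 23, 39, 47, 5, 12, 31]
Tree (level-order array): [37, 23, 39, 5, 31, None, 47, None, 12]
In a BST, the LCA of p=37, q=39 is the first node v on the
root-to-leaf path with p <= v <= q (go left if both < v, right if both > v).
Walk from root:
  at 37: 37 <= 37 <= 39, this is the LCA
LCA = 37


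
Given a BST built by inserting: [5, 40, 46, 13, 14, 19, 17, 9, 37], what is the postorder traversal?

Tree insertion order: [5, 40, 46, 13, 14, 19, 17, 9, 37]
Tree (level-order array): [5, None, 40, 13, 46, 9, 14, None, None, None, None, None, 19, 17, 37]
Postorder traversal: [9, 17, 37, 19, 14, 13, 46, 40, 5]


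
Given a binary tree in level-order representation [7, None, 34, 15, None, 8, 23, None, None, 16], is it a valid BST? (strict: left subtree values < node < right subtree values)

Level-order array: [7, None, 34, 15, None, 8, 23, None, None, 16]
Validate using subtree bounds (lo, hi): at each node, require lo < value < hi,
then recurse left with hi=value and right with lo=value.
Preorder trace (stopping at first violation):
  at node 7 with bounds (-inf, +inf): OK
  at node 34 with bounds (7, +inf): OK
  at node 15 with bounds (7, 34): OK
  at node 8 with bounds (7, 15): OK
  at node 23 with bounds (15, 34): OK
  at node 16 with bounds (15, 23): OK
No violation found at any node.
Result: Valid BST


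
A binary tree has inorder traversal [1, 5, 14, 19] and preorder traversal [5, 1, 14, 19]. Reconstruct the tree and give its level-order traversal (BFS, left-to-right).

Inorder:  [1, 5, 14, 19]
Preorder: [5, 1, 14, 19]
Algorithm: preorder visits root first, so consume preorder in order;
for each root, split the current inorder slice at that value into
left-subtree inorder and right-subtree inorder, then recurse.
Recursive splits:
  root=5; inorder splits into left=[1], right=[14, 19]
  root=1; inorder splits into left=[], right=[]
  root=14; inorder splits into left=[], right=[19]
  root=19; inorder splits into left=[], right=[]
Reconstructed level-order: [5, 1, 14, 19]


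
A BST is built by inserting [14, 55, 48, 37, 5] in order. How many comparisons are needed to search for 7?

Search path for 7: 14 -> 5
Found: False
Comparisons: 2


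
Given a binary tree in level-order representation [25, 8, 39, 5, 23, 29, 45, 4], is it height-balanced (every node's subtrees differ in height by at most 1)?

Tree (level-order array): [25, 8, 39, 5, 23, 29, 45, 4]
Definition: a tree is height-balanced if, at every node, |h(left) - h(right)| <= 1 (empty subtree has height -1).
Bottom-up per-node check:
  node 4: h_left=-1, h_right=-1, diff=0 [OK], height=0
  node 5: h_left=0, h_right=-1, diff=1 [OK], height=1
  node 23: h_left=-1, h_right=-1, diff=0 [OK], height=0
  node 8: h_left=1, h_right=0, diff=1 [OK], height=2
  node 29: h_left=-1, h_right=-1, diff=0 [OK], height=0
  node 45: h_left=-1, h_right=-1, diff=0 [OK], height=0
  node 39: h_left=0, h_right=0, diff=0 [OK], height=1
  node 25: h_left=2, h_right=1, diff=1 [OK], height=3
All nodes satisfy the balance condition.
Result: Balanced


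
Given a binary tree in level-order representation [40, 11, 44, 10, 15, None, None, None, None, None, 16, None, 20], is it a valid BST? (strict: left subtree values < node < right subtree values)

Level-order array: [40, 11, 44, 10, 15, None, None, None, None, None, 16, None, 20]
Validate using subtree bounds (lo, hi): at each node, require lo < value < hi,
then recurse left with hi=value and right with lo=value.
Preorder trace (stopping at first violation):
  at node 40 with bounds (-inf, +inf): OK
  at node 11 with bounds (-inf, 40): OK
  at node 10 with bounds (-inf, 11): OK
  at node 15 with bounds (11, 40): OK
  at node 16 with bounds (15, 40): OK
  at node 20 with bounds (16, 40): OK
  at node 44 with bounds (40, +inf): OK
No violation found at any node.
Result: Valid BST


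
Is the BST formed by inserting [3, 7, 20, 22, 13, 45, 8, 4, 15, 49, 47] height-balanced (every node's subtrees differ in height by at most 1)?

Tree (level-order array): [3, None, 7, 4, 20, None, None, 13, 22, 8, 15, None, 45, None, None, None, None, None, 49, 47]
Definition: a tree is height-balanced if, at every node, |h(left) - h(right)| <= 1 (empty subtree has height -1).
Bottom-up per-node check:
  node 4: h_left=-1, h_right=-1, diff=0 [OK], height=0
  node 8: h_left=-1, h_right=-1, diff=0 [OK], height=0
  node 15: h_left=-1, h_right=-1, diff=0 [OK], height=0
  node 13: h_left=0, h_right=0, diff=0 [OK], height=1
  node 47: h_left=-1, h_right=-1, diff=0 [OK], height=0
  node 49: h_left=0, h_right=-1, diff=1 [OK], height=1
  node 45: h_left=-1, h_right=1, diff=2 [FAIL (|-1-1|=2 > 1)], height=2
  node 22: h_left=-1, h_right=2, diff=3 [FAIL (|-1-2|=3 > 1)], height=3
  node 20: h_left=1, h_right=3, diff=2 [FAIL (|1-3|=2 > 1)], height=4
  node 7: h_left=0, h_right=4, diff=4 [FAIL (|0-4|=4 > 1)], height=5
  node 3: h_left=-1, h_right=5, diff=6 [FAIL (|-1-5|=6 > 1)], height=6
Node 45 violates the condition: |-1 - 1| = 2 > 1.
Result: Not balanced


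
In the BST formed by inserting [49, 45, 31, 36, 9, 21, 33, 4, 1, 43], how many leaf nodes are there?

Tree built from: [49, 45, 31, 36, 9, 21, 33, 4, 1, 43]
Tree (level-order array): [49, 45, None, 31, None, 9, 36, 4, 21, 33, 43, 1]
Rule: A leaf has 0 children.
Per-node child counts:
  node 49: 1 child(ren)
  node 45: 1 child(ren)
  node 31: 2 child(ren)
  node 9: 2 child(ren)
  node 4: 1 child(ren)
  node 1: 0 child(ren)
  node 21: 0 child(ren)
  node 36: 2 child(ren)
  node 33: 0 child(ren)
  node 43: 0 child(ren)
Matching nodes: [1, 21, 33, 43]
Count of leaf nodes: 4


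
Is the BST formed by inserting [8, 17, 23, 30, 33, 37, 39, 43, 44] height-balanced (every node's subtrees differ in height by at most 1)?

Tree (level-order array): [8, None, 17, None, 23, None, 30, None, 33, None, 37, None, 39, None, 43, None, 44]
Definition: a tree is height-balanced if, at every node, |h(left) - h(right)| <= 1 (empty subtree has height -1).
Bottom-up per-node check:
  node 44: h_left=-1, h_right=-1, diff=0 [OK], height=0
  node 43: h_left=-1, h_right=0, diff=1 [OK], height=1
  node 39: h_left=-1, h_right=1, diff=2 [FAIL (|-1-1|=2 > 1)], height=2
  node 37: h_left=-1, h_right=2, diff=3 [FAIL (|-1-2|=3 > 1)], height=3
  node 33: h_left=-1, h_right=3, diff=4 [FAIL (|-1-3|=4 > 1)], height=4
  node 30: h_left=-1, h_right=4, diff=5 [FAIL (|-1-4|=5 > 1)], height=5
  node 23: h_left=-1, h_right=5, diff=6 [FAIL (|-1-5|=6 > 1)], height=6
  node 17: h_left=-1, h_right=6, diff=7 [FAIL (|-1-6|=7 > 1)], height=7
  node 8: h_left=-1, h_right=7, diff=8 [FAIL (|-1-7|=8 > 1)], height=8
Node 39 violates the condition: |-1 - 1| = 2 > 1.
Result: Not balanced


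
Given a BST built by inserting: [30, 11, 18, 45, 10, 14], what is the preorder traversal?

Tree insertion order: [30, 11, 18, 45, 10, 14]
Tree (level-order array): [30, 11, 45, 10, 18, None, None, None, None, 14]
Preorder traversal: [30, 11, 10, 18, 14, 45]


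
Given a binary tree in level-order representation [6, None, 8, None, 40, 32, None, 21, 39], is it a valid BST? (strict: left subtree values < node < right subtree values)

Level-order array: [6, None, 8, None, 40, 32, None, 21, 39]
Validate using subtree bounds (lo, hi): at each node, require lo < value < hi,
then recurse left with hi=value and right with lo=value.
Preorder trace (stopping at first violation):
  at node 6 with bounds (-inf, +inf): OK
  at node 8 with bounds (6, +inf): OK
  at node 40 with bounds (8, +inf): OK
  at node 32 with bounds (8, 40): OK
  at node 21 with bounds (8, 32): OK
  at node 39 with bounds (32, 40): OK
No violation found at any node.
Result: Valid BST


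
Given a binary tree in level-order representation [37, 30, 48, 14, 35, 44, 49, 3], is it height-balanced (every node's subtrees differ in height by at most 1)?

Tree (level-order array): [37, 30, 48, 14, 35, 44, 49, 3]
Definition: a tree is height-balanced if, at every node, |h(left) - h(right)| <= 1 (empty subtree has height -1).
Bottom-up per-node check:
  node 3: h_left=-1, h_right=-1, diff=0 [OK], height=0
  node 14: h_left=0, h_right=-1, diff=1 [OK], height=1
  node 35: h_left=-1, h_right=-1, diff=0 [OK], height=0
  node 30: h_left=1, h_right=0, diff=1 [OK], height=2
  node 44: h_left=-1, h_right=-1, diff=0 [OK], height=0
  node 49: h_left=-1, h_right=-1, diff=0 [OK], height=0
  node 48: h_left=0, h_right=0, diff=0 [OK], height=1
  node 37: h_left=2, h_right=1, diff=1 [OK], height=3
All nodes satisfy the balance condition.
Result: Balanced


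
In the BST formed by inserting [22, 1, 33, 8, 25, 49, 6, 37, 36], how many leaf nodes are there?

Tree built from: [22, 1, 33, 8, 25, 49, 6, 37, 36]
Tree (level-order array): [22, 1, 33, None, 8, 25, 49, 6, None, None, None, 37, None, None, None, 36]
Rule: A leaf has 0 children.
Per-node child counts:
  node 22: 2 child(ren)
  node 1: 1 child(ren)
  node 8: 1 child(ren)
  node 6: 0 child(ren)
  node 33: 2 child(ren)
  node 25: 0 child(ren)
  node 49: 1 child(ren)
  node 37: 1 child(ren)
  node 36: 0 child(ren)
Matching nodes: [6, 25, 36]
Count of leaf nodes: 3


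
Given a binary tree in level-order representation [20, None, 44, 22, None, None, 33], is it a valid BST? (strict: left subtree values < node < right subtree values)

Level-order array: [20, None, 44, 22, None, None, 33]
Validate using subtree bounds (lo, hi): at each node, require lo < value < hi,
then recurse left with hi=value and right with lo=value.
Preorder trace (stopping at first violation):
  at node 20 with bounds (-inf, +inf): OK
  at node 44 with bounds (20, +inf): OK
  at node 22 with bounds (20, 44): OK
  at node 33 with bounds (22, 44): OK
No violation found at any node.
Result: Valid BST


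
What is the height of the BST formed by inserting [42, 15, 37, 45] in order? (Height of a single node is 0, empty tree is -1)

Insertion order: [42, 15, 37, 45]
Tree (level-order array): [42, 15, 45, None, 37]
Compute height bottom-up (empty subtree = -1):
  height(37) = 1 + max(-1, -1) = 0
  height(15) = 1 + max(-1, 0) = 1
  height(45) = 1 + max(-1, -1) = 0
  height(42) = 1 + max(1, 0) = 2
Height = 2


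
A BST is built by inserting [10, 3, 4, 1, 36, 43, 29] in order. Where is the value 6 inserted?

Starting tree (level order): [10, 3, 36, 1, 4, 29, 43]
Insertion path: 10 -> 3 -> 4
Result: insert 6 as right child of 4
Final tree (level order): [10, 3, 36, 1, 4, 29, 43, None, None, None, 6]


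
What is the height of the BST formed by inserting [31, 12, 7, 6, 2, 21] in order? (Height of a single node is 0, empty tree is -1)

Insertion order: [31, 12, 7, 6, 2, 21]
Tree (level-order array): [31, 12, None, 7, 21, 6, None, None, None, 2]
Compute height bottom-up (empty subtree = -1):
  height(2) = 1 + max(-1, -1) = 0
  height(6) = 1 + max(0, -1) = 1
  height(7) = 1 + max(1, -1) = 2
  height(21) = 1 + max(-1, -1) = 0
  height(12) = 1 + max(2, 0) = 3
  height(31) = 1 + max(3, -1) = 4
Height = 4


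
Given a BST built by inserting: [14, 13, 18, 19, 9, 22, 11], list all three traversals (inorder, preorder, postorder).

Tree insertion order: [14, 13, 18, 19, 9, 22, 11]
Tree (level-order array): [14, 13, 18, 9, None, None, 19, None, 11, None, 22]
Inorder (L, root, R): [9, 11, 13, 14, 18, 19, 22]
Preorder (root, L, R): [14, 13, 9, 11, 18, 19, 22]
Postorder (L, R, root): [11, 9, 13, 22, 19, 18, 14]


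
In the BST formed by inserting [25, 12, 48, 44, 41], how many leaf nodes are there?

Tree built from: [25, 12, 48, 44, 41]
Tree (level-order array): [25, 12, 48, None, None, 44, None, 41]
Rule: A leaf has 0 children.
Per-node child counts:
  node 25: 2 child(ren)
  node 12: 0 child(ren)
  node 48: 1 child(ren)
  node 44: 1 child(ren)
  node 41: 0 child(ren)
Matching nodes: [12, 41]
Count of leaf nodes: 2
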